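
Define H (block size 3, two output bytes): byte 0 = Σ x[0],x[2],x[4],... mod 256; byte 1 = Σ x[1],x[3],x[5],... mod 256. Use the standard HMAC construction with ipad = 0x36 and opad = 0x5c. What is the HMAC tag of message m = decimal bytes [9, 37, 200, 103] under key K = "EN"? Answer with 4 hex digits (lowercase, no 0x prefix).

be47

Key "EN" = 45 4e is 2 bytes ≤ B = 3; zero-pad to 3 bytes: K' = 45 4e 00.
K' ⊕ ipad = 73 78 36.  K' ⊕ opad = 19 12 5c.
Inner input = (K'⊕ipad) ∥ m = 73 78 36 ∥ 09 25 c8 67.
Inner hash: even-index sum = 309 mod 256 = 53; odd-index sum = 329 mod 256 = 73 → 35 49.
Outer input = (K'⊕opad) ∥ inner = 19 12 5c ∥ 35 49.
Outer hash (tag): even-index sum = 190 mod 256 = 190; odd-index sum = 71 mod 256 = 71 → be 47.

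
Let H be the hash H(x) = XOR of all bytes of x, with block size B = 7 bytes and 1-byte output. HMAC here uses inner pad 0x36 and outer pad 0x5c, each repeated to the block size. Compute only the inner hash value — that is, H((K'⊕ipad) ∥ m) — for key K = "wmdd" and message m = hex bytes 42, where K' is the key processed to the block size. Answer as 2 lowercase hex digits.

Key "wmdd" = 77 6d 64 64 is 4 bytes ≤ B = 7; zero-pad to 7 bytes: K' = 77 6d 64 64 00 00 00.
K' ⊕ ipad = 41 5b 52 52 36 36 36.
Inner input = 41 5b 52 52 36 36 36 ∥ 42.
Inner hash: XOR 41⊕5b⊕52⊕52⊕36⊕36⊕36⊕42 = 6e.

6e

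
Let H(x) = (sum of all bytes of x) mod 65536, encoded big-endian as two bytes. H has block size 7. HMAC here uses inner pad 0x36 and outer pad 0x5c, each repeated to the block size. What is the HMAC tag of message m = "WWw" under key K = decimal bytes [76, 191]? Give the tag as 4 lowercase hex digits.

02f8

Key decimal bytes [76, 191] = 4c bf is 2 bytes ≤ B = 7; zero-pad to 7 bytes: K' = 4c bf 00 00 00 00 00.
K' ⊕ ipad = 7a 89 36 36 36 36 36.  K' ⊕ opad = 10 e3 5c 5c 5c 5c 5c.
Inner input = (K'⊕ipad) ∥ m = 7a 89 36 36 36 36 36 ∥ 57 57 77.
Inner hash: sum = 122+137+54+54+54+54+54+87+87+119 = 822 → 03 36.
Outer input = (K'⊕opad) ∥ inner = 10 e3 5c 5c 5c 5c 5c ∥ 03 36.
Outer hash (tag): sum = 16+227+92+92+92+92+92+3+54 = 760 → 02 f8.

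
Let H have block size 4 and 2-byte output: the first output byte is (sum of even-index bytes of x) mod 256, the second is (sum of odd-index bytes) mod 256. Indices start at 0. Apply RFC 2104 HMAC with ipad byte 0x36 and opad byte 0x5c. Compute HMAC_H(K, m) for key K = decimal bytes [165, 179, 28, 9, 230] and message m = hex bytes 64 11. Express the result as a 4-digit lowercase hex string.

Key decimal bytes [165, 179, 28, 9, 230] = a5 b3 1c 09 e6 is 5 bytes > B = 4, so hash it first: H(key) = a7 bc, then zero-pad to 4 bytes: K' = a7 bc 00 00.
K' ⊕ ipad = 91 8a 36 36.  K' ⊕ opad = fb e0 5c 5c.
Inner input = (K'⊕ipad) ∥ m = 91 8a 36 36 ∥ 64 11.
Inner hash: even-index sum = 299 mod 256 = 43; odd-index sum = 209 mod 256 = 209 → 2b d1.
Outer input = (K'⊕opad) ∥ inner = fb e0 5c 5c ∥ 2b d1.
Outer hash (tag): even-index sum = 386 mod 256 = 130; odd-index sum = 525 mod 256 = 13 → 82 0d.

820d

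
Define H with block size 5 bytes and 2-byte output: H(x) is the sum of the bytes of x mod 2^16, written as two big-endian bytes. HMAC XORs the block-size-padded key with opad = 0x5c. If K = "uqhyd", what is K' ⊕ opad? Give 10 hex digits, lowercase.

Key "uqhyd" = 75 71 68 79 64 is exactly B = 5 bytes: K' = 75 71 68 79 64.
XOR each byte with 0x5c: 75⊕5c=29, 71⊕5c=2d, 68⊕5c=34, 79⊕5c=25, 64⊕5c=38.

292d342538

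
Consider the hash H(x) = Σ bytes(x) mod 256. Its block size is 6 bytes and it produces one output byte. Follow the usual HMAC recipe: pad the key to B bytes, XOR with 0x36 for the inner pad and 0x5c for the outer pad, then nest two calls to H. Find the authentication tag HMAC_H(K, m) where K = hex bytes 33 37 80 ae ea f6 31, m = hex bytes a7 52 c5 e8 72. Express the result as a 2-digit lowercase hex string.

Key hex bytes 33 37 80 ae ea f6 31 is 7 bytes > B = 6, so hash it first: H(key) = a9, then zero-pad to 6 bytes: K' = a9 00 00 00 00 00.
K' ⊕ ipad = 9f 36 36 36 36 36.  K' ⊕ opad = f5 5c 5c 5c 5c 5c.
Inner input = (K'⊕ipad) ∥ m = 9f 36 36 36 36 36 ∥ a7 52 c5 e8 72.
Inner hash: sum = 159+54+54+54+54+54+167+82+197+232+114 = 1221; mod 256 = 197 → c5.
Outer input = (K'⊕opad) ∥ inner = f5 5c 5c 5c 5c 5c ∥ c5.
Outer hash (tag): sum = 245+92+92+92+92+92+197 = 902; mod 256 = 134 → 86.

86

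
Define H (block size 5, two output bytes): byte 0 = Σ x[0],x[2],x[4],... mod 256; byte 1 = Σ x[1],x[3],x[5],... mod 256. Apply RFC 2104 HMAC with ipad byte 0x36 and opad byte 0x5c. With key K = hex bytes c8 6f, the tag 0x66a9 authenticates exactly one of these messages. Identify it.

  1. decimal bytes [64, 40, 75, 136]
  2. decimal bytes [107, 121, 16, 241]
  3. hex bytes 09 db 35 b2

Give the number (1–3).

Key hex bytes c8 6f is 2 bytes ≤ B = 5; zero-pad to 5 bytes: K' = c8 6f 00 00 00.
K' ⊕ ipad = fe 59 36 36 36; K' ⊕ opad = 94 33 5c 5c 5c.
m1: inner = H(fe 59 36 36 36 40 28 4b 88) = 1a 1a; tag = H(94 33 5c 5c 5c 1a 1a) = 66a9 ← matches
m2: inner = H(fe 59 36 36 36 6b 79 10 f1) = d4 0a; tag = H(94 33 5c 5c 5c d4 0a) = 5663
m3: inner = H(fe 59 36 36 36 09 db 35 b2) = f7 cd; tag = H(94 33 5c 5c 5c f7 cd) = 1986

1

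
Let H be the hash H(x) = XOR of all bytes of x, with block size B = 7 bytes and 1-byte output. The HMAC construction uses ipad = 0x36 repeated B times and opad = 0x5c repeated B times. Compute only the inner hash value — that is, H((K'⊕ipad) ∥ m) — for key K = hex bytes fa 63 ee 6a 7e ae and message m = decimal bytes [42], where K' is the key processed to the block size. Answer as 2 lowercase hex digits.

Key hex bytes fa 63 ee 6a 7e ae is 6 bytes ≤ B = 7; zero-pad to 7 bytes: K' = fa 63 ee 6a 7e ae 00.
K' ⊕ ipad = cc 55 d8 5c 48 98 36.
Inner input = cc 55 d8 5c 48 98 36 ∥ 2a.
Inner hash: XOR cc⊕55⊕d8⊕5c⊕48⊕98⊕36⊕2a = d1.

d1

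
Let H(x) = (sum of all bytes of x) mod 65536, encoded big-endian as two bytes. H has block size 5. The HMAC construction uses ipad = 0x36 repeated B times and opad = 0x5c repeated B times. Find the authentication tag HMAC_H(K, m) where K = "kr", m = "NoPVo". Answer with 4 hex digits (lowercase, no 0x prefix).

0191

Key "kr" = 6b 72 is 2 bytes ≤ B = 5; zero-pad to 5 bytes: K' = 6b 72 00 00 00.
K' ⊕ ipad = 5d 44 36 36 36.  K' ⊕ opad = 37 2e 5c 5c 5c.
Inner input = (K'⊕ipad) ∥ m = 5d 44 36 36 36 ∥ 4e 6f 50 56 6f.
Inner hash: sum = 93+68+54+54+54+78+111+80+86+111 = 789 → 03 15.
Outer input = (K'⊕opad) ∥ inner = 37 2e 5c 5c 5c ∥ 03 15.
Outer hash (tag): sum = 55+46+92+92+92+3+21 = 401 → 01 91.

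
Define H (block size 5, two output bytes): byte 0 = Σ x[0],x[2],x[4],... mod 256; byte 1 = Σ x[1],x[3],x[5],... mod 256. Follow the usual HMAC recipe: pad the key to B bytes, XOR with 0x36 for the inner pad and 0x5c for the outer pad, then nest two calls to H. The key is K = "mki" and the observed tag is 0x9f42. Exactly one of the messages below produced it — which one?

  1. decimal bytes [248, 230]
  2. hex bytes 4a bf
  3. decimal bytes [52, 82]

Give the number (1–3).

2

Key "mki" = 6d 6b 69 is 3 bytes ≤ B = 5; zero-pad to 5 bytes: K' = 6d 6b 69 00 00.
K' ⊕ ipad = 5b 5d 5f 36 36; K' ⊕ opad = 31 37 35 5c 5c.
m1: inner = H(5b 5d 5f 36 36 f8 e6) = d6 8b; tag = H(31 37 35 5c 5c d6 8b) = 4d69
m2: inner = H(5b 5d 5f 36 36 4a bf) = af dd; tag = H(31 37 35 5c 5c af dd) = 9f42 ← matches
m3: inner = H(5b 5d 5f 36 36 34 52) = 42 c7; tag = H(31 37 35 5c 5c 42 c7) = 89d5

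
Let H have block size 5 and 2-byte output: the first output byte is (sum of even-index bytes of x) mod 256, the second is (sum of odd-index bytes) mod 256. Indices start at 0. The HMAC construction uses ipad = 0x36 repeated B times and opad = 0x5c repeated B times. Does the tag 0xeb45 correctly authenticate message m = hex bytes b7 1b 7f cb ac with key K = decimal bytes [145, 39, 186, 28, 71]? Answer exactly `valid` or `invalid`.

valid

Key decimal bytes [145, 39, 186, 28, 71] = 91 27 ba 1c 47 is exactly B = 5 bytes: K' = 91 27 ba 1c 47.
K' ⊕ ipad = a7 11 8c 2a 71; K' ⊕ opad = cd 7b e6 40 1b.
Inner hash: even-index sum = 650 mod 256 = 138; odd-index sum = 541 mod 256 = 29 → 8a 1d.
Outer hash (recomputed tag): even-index sum = 491 mod 256 = 235; odd-index sum = 325 mod 256 = 69 → eb 45.
Recomputed tag = eb45; claimed = eb45 → match.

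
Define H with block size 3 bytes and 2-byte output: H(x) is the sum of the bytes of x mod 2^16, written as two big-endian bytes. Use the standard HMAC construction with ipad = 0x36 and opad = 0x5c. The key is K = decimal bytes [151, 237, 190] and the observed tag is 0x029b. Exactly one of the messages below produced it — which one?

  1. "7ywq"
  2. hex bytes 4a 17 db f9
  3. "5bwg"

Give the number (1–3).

2

Key decimal bytes [151, 237, 190] = 97 ed be is exactly B = 3 bytes: K' = 97 ed be.
K' ⊕ ipad = a1 db 88; K' ⊕ opad = cb b1 e2.
m1: inner = H(a1 db 88 37 79 77 71) = 03 9c; tag = H(cb b1 e2 03 9c) = 02fd
m2: inner = H(a1 db 88 4a 17 db f9) = 04 39; tag = H(cb b1 e2 04 39) = 029b ← matches
m3: inner = H(a1 db 88 35 62 77 67) = 03 79; tag = H(cb b1 e2 03 79) = 02da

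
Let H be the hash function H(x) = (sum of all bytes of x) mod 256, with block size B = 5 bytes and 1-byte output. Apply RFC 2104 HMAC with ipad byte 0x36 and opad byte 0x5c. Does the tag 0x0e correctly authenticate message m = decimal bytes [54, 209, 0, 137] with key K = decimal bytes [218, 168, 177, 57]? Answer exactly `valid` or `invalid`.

Key decimal bytes [218, 168, 177, 57] = da a8 b1 39 is 4 bytes ≤ B = 5; zero-pad to 5 bytes: K' = da a8 b1 39 00.
K' ⊕ ipad = ec 9e 87 0f 36; K' ⊕ opad = 86 f4 ed 65 5c.
Inner hash: sum = 236+158+135+15+54+54+209+0+137 = 998; mod 256 = 230 → e6.
Outer hash (recomputed tag): sum = 134+244+237+101+92+230 = 1038; mod 256 = 14 → 0e.
Recomputed tag = 0e; claimed = 0e → match.

valid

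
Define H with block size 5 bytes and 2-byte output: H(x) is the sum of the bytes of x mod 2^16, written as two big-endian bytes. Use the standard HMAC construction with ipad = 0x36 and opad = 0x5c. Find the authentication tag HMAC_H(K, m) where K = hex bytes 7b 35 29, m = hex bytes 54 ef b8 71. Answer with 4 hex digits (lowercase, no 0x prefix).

0207

Key hex bytes 7b 35 29 is 3 bytes ≤ B = 5; zero-pad to 5 bytes: K' = 7b 35 29 00 00.
K' ⊕ ipad = 4d 03 1f 36 36.  K' ⊕ opad = 27 69 75 5c 5c.
Inner input = (K'⊕ipad) ∥ m = 4d 03 1f 36 36 ∥ 54 ef b8 71.
Inner hash: sum = 77+3+31+54+54+84+239+184+113 = 839 → 03 47.
Outer input = (K'⊕opad) ∥ inner = 27 69 75 5c 5c ∥ 03 47.
Outer hash (tag): sum = 39+105+117+92+92+3+71 = 519 → 02 07.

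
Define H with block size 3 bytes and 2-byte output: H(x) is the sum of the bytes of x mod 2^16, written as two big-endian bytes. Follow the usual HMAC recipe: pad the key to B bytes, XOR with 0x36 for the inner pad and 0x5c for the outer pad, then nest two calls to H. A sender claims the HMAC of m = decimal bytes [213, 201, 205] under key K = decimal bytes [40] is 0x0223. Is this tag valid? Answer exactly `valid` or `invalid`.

valid

Key decimal bytes [40] = 28 is 1 byte ≤ B = 3; zero-pad to 3 bytes: K' = 28 00 00.
K' ⊕ ipad = 1e 36 36; K' ⊕ opad = 74 5c 5c.
Inner hash: sum = 30+54+54+213+201+205 = 757 → 02 f5.
Outer hash (recomputed tag): sum = 116+92+92+2+245 = 547 → 02 23.
Recomputed tag = 0223; claimed = 0223 → match.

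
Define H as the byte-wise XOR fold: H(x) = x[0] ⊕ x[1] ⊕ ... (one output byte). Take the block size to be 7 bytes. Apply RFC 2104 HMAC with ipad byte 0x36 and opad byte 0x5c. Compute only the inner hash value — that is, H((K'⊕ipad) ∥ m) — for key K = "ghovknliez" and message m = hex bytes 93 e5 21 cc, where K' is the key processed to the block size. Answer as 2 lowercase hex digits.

Key "ghovknliez" = 67 68 6f 76 6b 6e 6c 69 65 7a is 10 bytes > B = 7, so hash it first: H(key) = 09, then zero-pad to 7 bytes: K' = 09 00 00 00 00 00 00.
K' ⊕ ipad = 3f 36 36 36 36 36 36.
Inner input = 3f 36 36 36 36 36 36 ∥ 93 e5 21 cc.
Inner hash: XOR 3f⊕36⊕36⊕36⊕36⊕36⊕36⊕93⊕e5⊕21⊕cc = a4.

a4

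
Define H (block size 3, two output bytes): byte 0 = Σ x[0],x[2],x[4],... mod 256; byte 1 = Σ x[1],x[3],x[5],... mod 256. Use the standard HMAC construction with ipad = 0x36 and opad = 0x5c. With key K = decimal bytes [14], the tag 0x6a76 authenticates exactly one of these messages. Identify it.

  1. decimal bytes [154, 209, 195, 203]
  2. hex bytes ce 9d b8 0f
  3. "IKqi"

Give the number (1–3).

Key decimal bytes [14] = 0e is 1 byte ≤ B = 3; zero-pad to 3 bytes: K' = 0e 00 00.
K' ⊕ ipad = 38 36 36; K' ⊕ opad = 52 5c 5c.
m1: inner = H(38 36 36 9a d1 c3 cb) = 0a 93; tag = H(52 5c 5c 0a 93) = 4166
m2: inner = H(38 36 36 ce 9d b8 0f) = 1a bc; tag = H(52 5c 5c 1a bc) = 6a76 ← matches
m3: inner = H(38 36 36 49 4b 71 69) = 22 f0; tag = H(52 5c 5c 22 f0) = 9e7e

2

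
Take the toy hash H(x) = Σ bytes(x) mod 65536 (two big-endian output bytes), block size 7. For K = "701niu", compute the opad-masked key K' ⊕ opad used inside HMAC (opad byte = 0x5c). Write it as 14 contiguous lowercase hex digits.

6b6c6d3235295c

Key "701niu" = 37 30 31 6e 69 75 is 6 bytes ≤ B = 7; zero-pad to 7 bytes: K' = 37 30 31 6e 69 75 00.
XOR each byte with 0x5c: 37⊕5c=6b, 30⊕5c=6c, 31⊕5c=6d, 6e⊕5c=32, 69⊕5c=35, 75⊕5c=29, 00⊕5c=5c.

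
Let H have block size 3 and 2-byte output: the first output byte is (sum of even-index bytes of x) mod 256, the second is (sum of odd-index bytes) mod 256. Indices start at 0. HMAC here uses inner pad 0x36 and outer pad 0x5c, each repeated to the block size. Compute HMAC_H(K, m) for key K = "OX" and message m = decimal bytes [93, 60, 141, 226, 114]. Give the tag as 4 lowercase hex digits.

39d1

Key "OX" = 4f 58 is 2 bytes ≤ B = 3; zero-pad to 3 bytes: K' = 4f 58 00.
K' ⊕ ipad = 79 6e 36.  K' ⊕ opad = 13 04 5c.
Inner input = (K'⊕ipad) ∥ m = 79 6e 36 ∥ 5d 3c 8d e2 72.
Inner hash: even-index sum = 461 mod 256 = 205; odd-index sum = 458 mod 256 = 202 → cd ca.
Outer input = (K'⊕opad) ∥ inner = 13 04 5c ∥ cd ca.
Outer hash (tag): even-index sum = 313 mod 256 = 57; odd-index sum = 209 mod 256 = 209 → 39 d1.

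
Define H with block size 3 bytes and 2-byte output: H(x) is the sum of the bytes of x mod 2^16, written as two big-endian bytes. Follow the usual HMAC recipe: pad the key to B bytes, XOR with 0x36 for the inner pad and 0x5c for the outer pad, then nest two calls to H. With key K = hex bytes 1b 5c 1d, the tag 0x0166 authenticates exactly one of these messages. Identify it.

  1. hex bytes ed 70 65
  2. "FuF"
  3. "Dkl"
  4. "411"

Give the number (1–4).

Key hex bytes 1b 5c 1d is exactly B = 3 bytes: K' = 1b 5c 1d.
K' ⊕ ipad = 2d 6a 2b; K' ⊕ opad = 47 00 41.
m1: inner = H(2d 6a 2b ed 70 65) = 02 84; tag = H(47 00 41 02 84) = 010e
m2: inner = H(2d 6a 2b 46 75 46) = 01 c3; tag = H(47 00 41 01 c3) = 014c
m3: inner = H(2d 6a 2b 44 6b 6c) = 01 dd; tag = H(47 00 41 01 dd) = 0166 ← matches
m4: inner = H(2d 6a 2b 34 31 31) = 01 58; tag = H(47 00 41 01 58) = 00e1

3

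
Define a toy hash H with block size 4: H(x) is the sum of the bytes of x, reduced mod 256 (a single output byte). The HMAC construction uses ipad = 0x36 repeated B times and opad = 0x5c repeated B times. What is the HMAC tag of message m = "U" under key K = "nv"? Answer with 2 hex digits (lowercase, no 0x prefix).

6d

Key "nv" = 6e 76 is 2 bytes ≤ B = 4; zero-pad to 4 bytes: K' = 6e 76 00 00.
K' ⊕ ipad = 58 40 36 36.  K' ⊕ opad = 32 2a 5c 5c.
Inner input = (K'⊕ipad) ∥ m = 58 40 36 36 ∥ 55.
Inner hash: sum = 88+64+54+54+85 = 345; mod 256 = 89 → 59.
Outer input = (K'⊕opad) ∥ inner = 32 2a 5c 5c ∥ 59.
Outer hash (tag): sum = 50+42+92+92+89 = 365; mod 256 = 109 → 6d.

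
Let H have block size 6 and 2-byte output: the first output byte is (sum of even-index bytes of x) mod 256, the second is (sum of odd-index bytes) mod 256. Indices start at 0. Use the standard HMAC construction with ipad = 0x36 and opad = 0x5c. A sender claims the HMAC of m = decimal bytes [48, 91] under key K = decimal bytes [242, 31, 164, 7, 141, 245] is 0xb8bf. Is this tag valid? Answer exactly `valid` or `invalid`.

Key decimal bytes [242, 31, 164, 7, 141, 245] = f2 1f a4 07 8d f5 is exactly B = 6 bytes: K' = f2 1f a4 07 8d f5.
K' ⊕ ipad = c4 29 92 31 bb c3; K' ⊕ opad = ae 43 f8 5b d1 a9.
Inner hash: even-index sum = 577 mod 256 = 65; odd-index sum = 376 mod 256 = 120 → 41 78.
Outer hash (recomputed tag): even-index sum = 696 mod 256 = 184; odd-index sum = 447 mod 256 = 191 → b8 bf.
Recomputed tag = b8bf; claimed = b8bf → match.

valid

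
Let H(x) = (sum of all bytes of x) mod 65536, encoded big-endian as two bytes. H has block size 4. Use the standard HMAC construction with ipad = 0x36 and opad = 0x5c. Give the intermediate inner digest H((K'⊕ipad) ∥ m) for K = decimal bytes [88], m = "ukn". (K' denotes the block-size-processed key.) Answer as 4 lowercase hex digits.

025e

Key decimal bytes [88] = 58 is 1 byte ≤ B = 4; zero-pad to 4 bytes: K' = 58 00 00 00.
K' ⊕ ipad = 6e 36 36 36.
Inner input = 6e 36 36 36 ∥ 75 6b 6e.
Inner hash: sum = 110+54+54+54+117+107+110 = 606 → 02 5e.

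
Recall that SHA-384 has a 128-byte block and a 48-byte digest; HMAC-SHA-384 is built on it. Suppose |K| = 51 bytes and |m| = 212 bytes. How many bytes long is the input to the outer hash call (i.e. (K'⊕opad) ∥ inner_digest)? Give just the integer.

176

Key is 51 ≤ 128 bytes, zero-padded: |K'| = 128.
Outer input = (K'⊕opad) ∥ H(inner) → 128 + 48 = 176 bytes.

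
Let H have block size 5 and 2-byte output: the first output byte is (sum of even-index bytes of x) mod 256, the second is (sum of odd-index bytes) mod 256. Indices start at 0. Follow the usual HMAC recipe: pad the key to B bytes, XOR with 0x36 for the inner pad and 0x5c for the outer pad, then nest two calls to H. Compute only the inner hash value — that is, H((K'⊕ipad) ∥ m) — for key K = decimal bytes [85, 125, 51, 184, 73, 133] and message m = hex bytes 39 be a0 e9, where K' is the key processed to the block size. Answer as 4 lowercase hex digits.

Key decimal bytes [85, 125, 51, 184, 73, 133] = 55 7d 33 b8 49 85 is 6 bytes > B = 5, so hash it first: H(key) = d1 ba, then zero-pad to 5 bytes: K' = d1 ba 00 00 00.
K' ⊕ ipad = e7 8c 36 36 36.
Inner input = e7 8c 36 36 36 ∥ 39 be a0 e9.
Inner hash: even-index sum = 762 mod 256 = 250; odd-index sum = 411 mod 256 = 155 → fa 9b.

fa9b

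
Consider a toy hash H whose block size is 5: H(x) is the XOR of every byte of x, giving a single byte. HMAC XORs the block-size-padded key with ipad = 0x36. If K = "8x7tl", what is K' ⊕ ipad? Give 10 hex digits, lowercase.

0e4e01425a

Key "8x7tl" = 38 78 37 74 6c is exactly B = 5 bytes: K' = 38 78 37 74 6c.
XOR each byte with 0x36: 38⊕36=0e, 78⊕36=4e, 37⊕36=01, 74⊕36=42, 6c⊕36=5a.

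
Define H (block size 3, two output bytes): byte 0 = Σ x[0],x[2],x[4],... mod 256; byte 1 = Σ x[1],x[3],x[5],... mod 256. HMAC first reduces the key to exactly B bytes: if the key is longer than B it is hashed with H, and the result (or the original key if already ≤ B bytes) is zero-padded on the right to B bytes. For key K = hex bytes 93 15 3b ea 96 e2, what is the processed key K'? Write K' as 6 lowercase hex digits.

64e100

|K| = 6 > B = 3, so first hash the key.
H(K): even-index sum = 356 mod 256 = 100; odd-index sum = 481 mod 256 = 225 → 64 e1.
Zero-pad H(K) = 64 e1 to 3 bytes: K' = 64 e1 00.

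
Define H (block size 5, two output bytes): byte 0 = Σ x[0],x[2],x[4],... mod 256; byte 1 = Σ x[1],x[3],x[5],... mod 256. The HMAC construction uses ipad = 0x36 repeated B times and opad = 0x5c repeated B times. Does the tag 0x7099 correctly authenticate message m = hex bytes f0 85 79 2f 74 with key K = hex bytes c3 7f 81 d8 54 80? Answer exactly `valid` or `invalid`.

Key hex bytes c3 7f 81 d8 54 80 is 6 bytes > B = 5, so hash it first: H(key) = 98 d7, then zero-pad to 5 bytes: K' = 98 d7 00 00 00.
K' ⊕ ipad = ae e1 36 36 36; K' ⊕ opad = c4 8b 5c 5c 5c.
Inner hash: even-index sum = 462 mod 256 = 206; odd-index sum = 756 mod 256 = 244 → ce f4.
Outer hash (recomputed tag): even-index sum = 624 mod 256 = 112; odd-index sum = 437 mod 256 = 181 → 70 b5.
Recomputed tag = 70b5; claimed = 7099 → mismatch.

invalid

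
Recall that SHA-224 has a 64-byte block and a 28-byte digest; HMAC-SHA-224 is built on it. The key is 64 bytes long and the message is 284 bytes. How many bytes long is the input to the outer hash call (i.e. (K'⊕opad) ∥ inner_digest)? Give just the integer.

92

Key is 64 ≤ 64 bytes, zero-padded: |K'| = 64.
Outer input = (K'⊕opad) ∥ H(inner) → 64 + 28 = 92 bytes.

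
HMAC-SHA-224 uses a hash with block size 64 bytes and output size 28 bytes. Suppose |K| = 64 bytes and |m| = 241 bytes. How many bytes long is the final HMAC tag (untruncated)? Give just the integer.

The tag is one SHA-224 digest: 28 bytes.

28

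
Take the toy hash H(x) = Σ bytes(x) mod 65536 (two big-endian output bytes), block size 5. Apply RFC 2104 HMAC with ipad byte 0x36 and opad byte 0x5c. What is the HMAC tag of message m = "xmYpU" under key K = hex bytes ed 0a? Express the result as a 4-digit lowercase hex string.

02da

Key hex bytes ed 0a is 2 bytes ≤ B = 5; zero-pad to 5 bytes: K' = ed 0a 00 00 00.
K' ⊕ ipad = db 3c 36 36 36.  K' ⊕ opad = b1 56 5c 5c 5c.
Inner input = (K'⊕ipad) ∥ m = db 3c 36 36 36 ∥ 78 6d 59 70 55.
Inner hash: sum = 219+60+54+54+54+120+109+89+112+85 = 956 → 03 bc.
Outer input = (K'⊕opad) ∥ inner = b1 56 5c 5c 5c ∥ 03 bc.
Outer hash (tag): sum = 177+86+92+92+92+3+188 = 730 → 02 da.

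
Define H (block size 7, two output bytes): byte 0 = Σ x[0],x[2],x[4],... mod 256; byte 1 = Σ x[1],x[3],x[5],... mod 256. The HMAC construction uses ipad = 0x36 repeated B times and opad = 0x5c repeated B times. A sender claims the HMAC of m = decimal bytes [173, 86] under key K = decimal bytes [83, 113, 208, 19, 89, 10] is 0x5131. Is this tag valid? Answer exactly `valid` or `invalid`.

Key decimal bytes [83, 113, 208, 19, 89, 10] = 53 71 d0 13 59 0a is 6 bytes ≤ B = 7; zero-pad to 7 bytes: K' = 53 71 d0 13 59 0a 00.
K' ⊕ ipad = 65 47 e6 25 6f 3c 36; K' ⊕ opad = 0f 2d 8c 4f 05 56 5c.
Inner hash: even-index sum = 582 mod 256 = 70; odd-index sum = 341 mod 256 = 85 → 46 55.
Outer hash (recomputed tag): even-index sum = 337 mod 256 = 81; odd-index sum = 280 mod 256 = 24 → 51 18.
Recomputed tag = 5118; claimed = 5131 → mismatch.

invalid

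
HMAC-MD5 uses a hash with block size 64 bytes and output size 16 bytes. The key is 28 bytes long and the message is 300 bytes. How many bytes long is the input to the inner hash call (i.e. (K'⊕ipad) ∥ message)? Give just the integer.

364

Key is 28 ≤ 64 bytes, zero-padded: |K'| = 64.
Inner input = (K'⊕ipad) ∥ m → 64 + 300 = 364 bytes.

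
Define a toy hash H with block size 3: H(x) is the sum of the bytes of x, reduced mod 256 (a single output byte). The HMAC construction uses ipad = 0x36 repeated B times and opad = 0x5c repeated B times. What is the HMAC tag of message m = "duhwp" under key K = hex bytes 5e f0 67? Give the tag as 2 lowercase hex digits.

Key hex bytes 5e f0 67 is exactly B = 3 bytes: K' = 5e f0 67.
K' ⊕ ipad = 68 c6 51.  K' ⊕ opad = 02 ac 3b.
Inner input = (K'⊕ipad) ∥ m = 68 c6 51 ∥ 64 75 68 77 70.
Inner hash: sum = 104+198+81+100+117+104+119+112 = 935; mod 256 = 167 → a7.
Outer input = (K'⊕opad) ∥ inner = 02 ac 3b ∥ a7.
Outer hash (tag): sum = 2+172+59+167 = 400; mod 256 = 144 → 90.

90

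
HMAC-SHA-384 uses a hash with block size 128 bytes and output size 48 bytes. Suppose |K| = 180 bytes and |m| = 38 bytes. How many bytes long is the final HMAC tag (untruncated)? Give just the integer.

48

The tag is one SHA-384 digest: 48 bytes.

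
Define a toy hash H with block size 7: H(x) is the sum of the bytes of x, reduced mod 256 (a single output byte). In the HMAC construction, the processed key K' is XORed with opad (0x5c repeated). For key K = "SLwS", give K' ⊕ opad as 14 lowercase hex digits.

Key "SLwS" = 53 4c 77 53 is 4 bytes ≤ B = 7; zero-pad to 7 bytes: K' = 53 4c 77 53 00 00 00.
XOR each byte with 0x5c: 53⊕5c=0f, 4c⊕5c=10, 77⊕5c=2b, 53⊕5c=0f, 00⊕5c=5c, 00⊕5c=5c, 00⊕5c=5c.

0f102b0f5c5c5c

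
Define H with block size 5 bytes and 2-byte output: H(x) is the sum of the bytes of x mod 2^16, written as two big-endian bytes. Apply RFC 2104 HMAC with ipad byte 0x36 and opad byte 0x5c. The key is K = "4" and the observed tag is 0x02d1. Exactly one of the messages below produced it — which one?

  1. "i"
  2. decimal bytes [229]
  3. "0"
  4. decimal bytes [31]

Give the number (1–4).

Key "4" = 34 is 1 byte ≤ B = 5; zero-pad to 5 bytes: K' = 34 00 00 00 00.
K' ⊕ ipad = 02 36 36 36 36; K' ⊕ opad = 68 5c 5c 5c 5c.
m1: inner = H(02 36 36 36 36 69) = 01 43; tag = H(68 5c 5c 5c 5c 01 43) = 021c
m2: inner = H(02 36 36 36 36 e5) = 01 bf; tag = H(68 5c 5c 5c 5c 01 bf) = 0298
m3: inner = H(02 36 36 36 36 30) = 01 0a; tag = H(68 5c 5c 5c 5c 01 0a) = 01e3
m4: inner = H(02 36 36 36 36 1f) = 00 f9; tag = H(68 5c 5c 5c 5c 00 f9) = 02d1 ← matches

4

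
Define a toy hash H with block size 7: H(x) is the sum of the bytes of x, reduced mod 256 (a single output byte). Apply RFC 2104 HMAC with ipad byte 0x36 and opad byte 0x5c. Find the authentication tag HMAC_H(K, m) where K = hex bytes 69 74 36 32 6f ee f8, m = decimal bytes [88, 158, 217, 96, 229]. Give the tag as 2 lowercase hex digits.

Key hex bytes 69 74 36 32 6f ee f8 is exactly B = 7 bytes: K' = 69 74 36 32 6f ee f8.
K' ⊕ ipad = 5f 42 00 04 59 d8 ce.  K' ⊕ opad = 35 28 6a 6e 33 b2 a4.
Inner input = (K'⊕ipad) ∥ m = 5f 42 00 04 59 d8 ce ∥ 58 9e d9 60 e5.
Inner hash: sum = 95+66+0+4+89+216+206+88+158+217+96+229 = 1464; mod 256 = 184 → b8.
Outer input = (K'⊕opad) ∥ inner = 35 28 6a 6e 33 b2 a4 ∥ b8.
Outer hash (tag): sum = 53+40+106+110+51+178+164+184 = 886; mod 256 = 118 → 76.

76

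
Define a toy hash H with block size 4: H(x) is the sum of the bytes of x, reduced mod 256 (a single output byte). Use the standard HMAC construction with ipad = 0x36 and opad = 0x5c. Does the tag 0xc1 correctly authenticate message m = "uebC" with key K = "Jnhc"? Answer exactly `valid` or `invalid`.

Key "Jnhc" = 4a 6e 68 63 is exactly B = 4 bytes: K' = 4a 6e 68 63.
K' ⊕ ipad = 7c 58 5e 55; K' ⊕ opad = 16 32 34 3f.
Inner hash: sum = 124+88+94+85+117+101+98+67 = 774; mod 256 = 6 → 06.
Outer hash (recomputed tag): sum = 22+50+52+63+6 = 193 → c1.
Recomputed tag = c1; claimed = c1 → match.

valid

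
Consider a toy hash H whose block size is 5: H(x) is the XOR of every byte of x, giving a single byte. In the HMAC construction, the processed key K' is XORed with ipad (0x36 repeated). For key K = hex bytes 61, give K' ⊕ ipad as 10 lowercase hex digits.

Key hex bytes 61 is 1 byte ≤ B = 5; zero-pad to 5 bytes: K' = 61 00 00 00 00.
XOR each byte with 0x36: 61⊕36=57, 00⊕36=36, 00⊕36=36, 00⊕36=36, 00⊕36=36.

5736363636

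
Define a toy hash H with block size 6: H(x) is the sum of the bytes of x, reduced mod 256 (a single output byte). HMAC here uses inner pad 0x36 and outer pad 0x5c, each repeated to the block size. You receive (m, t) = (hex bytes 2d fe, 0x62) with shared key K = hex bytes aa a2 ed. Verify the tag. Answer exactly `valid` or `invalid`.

invalid

Key hex bytes aa a2 ed is 3 bytes ≤ B = 6; zero-pad to 6 bytes: K' = aa a2 ed 00 00 00.
K' ⊕ ipad = 9c 94 db 36 36 36; K' ⊕ opad = f6 fe b1 5c 5c 5c.
Inner hash: sum = 156+148+219+54+54+54+45+254 = 984; mod 256 = 216 → d8.
Outer hash (recomputed tag): sum = 246+254+177+92+92+92+216 = 1169; mod 256 = 145 → 91.
Recomputed tag = 91; claimed = 62 → mismatch.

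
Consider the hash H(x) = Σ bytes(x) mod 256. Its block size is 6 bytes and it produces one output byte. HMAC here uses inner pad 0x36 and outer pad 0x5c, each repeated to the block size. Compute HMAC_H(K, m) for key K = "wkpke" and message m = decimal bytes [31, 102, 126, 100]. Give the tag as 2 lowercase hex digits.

Key "wkpke" = 77 6b 70 6b 65 is 5 bytes ≤ B = 6; zero-pad to 6 bytes: K' = 77 6b 70 6b 65 00.
K' ⊕ ipad = 41 5d 46 5d 53 36.  K' ⊕ opad = 2b 37 2c 37 39 5c.
Inner input = (K'⊕ipad) ∥ m = 41 5d 46 5d 53 36 ∥ 1f 66 7e 64.
Inner hash: sum = 65+93+70+93+83+54+31+102+126+100 = 817; mod 256 = 49 → 31.
Outer input = (K'⊕opad) ∥ inner = 2b 37 2c 37 39 5c ∥ 31.
Outer hash (tag): sum = 43+55+44+55+57+92+49 = 395; mod 256 = 139 → 8b.

8b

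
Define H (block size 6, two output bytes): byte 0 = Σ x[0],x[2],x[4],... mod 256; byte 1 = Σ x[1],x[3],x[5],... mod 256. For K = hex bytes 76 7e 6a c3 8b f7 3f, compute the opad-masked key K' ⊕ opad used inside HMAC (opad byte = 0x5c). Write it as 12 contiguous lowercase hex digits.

f6645c5c5c5c

Key hex bytes 76 7e 6a c3 8b f7 3f is 7 bytes > B = 6, so hash it first: H(key) = aa 38, then zero-pad to 6 bytes: K' = aa 38 00 00 00 00.
XOR each byte with 0x5c: aa⊕5c=f6, 38⊕5c=64, 00⊕5c=5c, 00⊕5c=5c, 00⊕5c=5c, 00⊕5c=5c.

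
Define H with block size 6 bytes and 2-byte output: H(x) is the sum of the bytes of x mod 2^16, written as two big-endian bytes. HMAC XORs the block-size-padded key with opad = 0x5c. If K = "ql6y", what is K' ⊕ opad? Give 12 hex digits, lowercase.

Key "ql6y" = 71 6c 36 79 is 4 bytes ≤ B = 6; zero-pad to 6 bytes: K' = 71 6c 36 79 00 00.
XOR each byte with 0x5c: 71⊕5c=2d, 6c⊕5c=30, 36⊕5c=6a, 79⊕5c=25, 00⊕5c=5c, 00⊕5c=5c.

2d306a255c5c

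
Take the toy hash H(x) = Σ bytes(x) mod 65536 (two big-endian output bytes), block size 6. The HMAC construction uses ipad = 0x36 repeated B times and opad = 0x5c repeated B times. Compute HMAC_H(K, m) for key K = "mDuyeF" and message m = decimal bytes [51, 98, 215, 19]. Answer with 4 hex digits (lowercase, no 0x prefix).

018e

Key "mDuyeF" = 6d 44 75 79 65 46 is exactly B = 6 bytes: K' = 6d 44 75 79 65 46.
K' ⊕ ipad = 5b 72 43 4f 53 70.  K' ⊕ opad = 31 18 29 25 39 1a.
Inner input = (K'⊕ipad) ∥ m = 5b 72 43 4f 53 70 ∥ 33 62 d7 13.
Inner hash: sum = 91+114+67+79+83+112+51+98+215+19 = 929 → 03 a1.
Outer input = (K'⊕opad) ∥ inner = 31 18 29 25 39 1a ∥ 03 a1.
Outer hash (tag): sum = 49+24+41+37+57+26+3+161 = 398 → 01 8e.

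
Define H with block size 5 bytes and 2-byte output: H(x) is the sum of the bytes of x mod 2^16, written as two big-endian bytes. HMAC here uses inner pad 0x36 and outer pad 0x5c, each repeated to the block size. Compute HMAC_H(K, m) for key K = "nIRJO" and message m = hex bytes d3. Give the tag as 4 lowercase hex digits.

Key "nIRJO" = 6e 49 52 4a 4f is exactly B = 5 bytes: K' = 6e 49 52 4a 4f.
K' ⊕ ipad = 58 7f 64 7c 79.  K' ⊕ opad = 32 15 0e 16 13.
Inner input = (K'⊕ipad) ∥ m = 58 7f 64 7c 79 ∥ d3.
Inner hash: sum = 88+127+100+124+121+211 = 771 → 03 03.
Outer input = (K'⊕opad) ∥ inner = 32 15 0e 16 13 ∥ 03 03.
Outer hash (tag): sum = 50+21+14+22+19+3+3 = 132 → 00 84.

0084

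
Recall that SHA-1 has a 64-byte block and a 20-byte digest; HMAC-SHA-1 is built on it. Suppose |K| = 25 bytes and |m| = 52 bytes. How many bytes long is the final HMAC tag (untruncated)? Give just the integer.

The tag is one SHA-1 digest: 20 bytes.

20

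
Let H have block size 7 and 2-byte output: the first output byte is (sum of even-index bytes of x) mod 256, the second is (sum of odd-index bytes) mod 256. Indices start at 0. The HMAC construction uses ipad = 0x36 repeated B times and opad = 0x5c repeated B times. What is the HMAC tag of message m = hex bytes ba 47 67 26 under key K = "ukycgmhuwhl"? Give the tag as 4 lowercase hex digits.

Key "ukycgmhuwhl" = 75 6b 79 63 67 6d 68 75 77 68 6c is 11 bytes > B = 7, so hash it first: H(key) = a0 18, then zero-pad to 7 bytes: K' = a0 18 00 00 00 00 00.
K' ⊕ ipad = 96 2e 36 36 36 36 36.  K' ⊕ opad = fc 44 5c 5c 5c 5c 5c.
Inner input = (K'⊕ipad) ∥ m = 96 2e 36 36 36 36 36 ∥ ba 47 67 26.
Inner hash: even-index sum = 421 mod 256 = 165; odd-index sum = 443 mod 256 = 187 → a5 bb.
Outer input = (K'⊕opad) ∥ inner = fc 44 5c 5c 5c 5c 5c ∥ a5 bb.
Outer hash (tag): even-index sum = 715 mod 256 = 203; odd-index sum = 417 mod 256 = 161 → cb a1.

cba1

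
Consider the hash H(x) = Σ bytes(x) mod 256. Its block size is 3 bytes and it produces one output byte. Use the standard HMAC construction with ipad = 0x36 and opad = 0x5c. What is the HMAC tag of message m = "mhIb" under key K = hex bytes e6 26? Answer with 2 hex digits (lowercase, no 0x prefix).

Key hex bytes e6 26 is 2 bytes ≤ B = 3; zero-pad to 3 bytes: K' = e6 26 00.
K' ⊕ ipad = d0 10 36.  K' ⊕ opad = ba 7a 5c.
Inner input = (K'⊕ipad) ∥ m = d0 10 36 ∥ 6d 68 49 62.
Inner hash: sum = 208+16+54+109+104+73+98 = 662; mod 256 = 150 → 96.
Outer input = (K'⊕opad) ∥ inner = ba 7a 5c ∥ 96.
Outer hash (tag): sum = 186+122+92+150 = 550; mod 256 = 38 → 26.

26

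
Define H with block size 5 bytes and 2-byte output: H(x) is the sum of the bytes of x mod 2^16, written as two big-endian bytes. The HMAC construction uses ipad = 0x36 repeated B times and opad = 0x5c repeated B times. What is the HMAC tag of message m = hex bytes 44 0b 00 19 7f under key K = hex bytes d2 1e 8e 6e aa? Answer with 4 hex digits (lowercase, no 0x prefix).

Key hex bytes d2 1e 8e 6e aa is exactly B = 5 bytes: K' = d2 1e 8e 6e aa.
K' ⊕ ipad = e4 28 b8 58 9c.  K' ⊕ opad = 8e 42 d2 32 f6.
Inner input = (K'⊕ipad) ∥ m = e4 28 b8 58 9c ∥ 44 0b 00 19 7f.
Inner hash: sum = 228+40+184+88+156+68+11+0+25+127 = 927 → 03 9f.
Outer input = (K'⊕opad) ∥ inner = 8e 42 d2 32 f6 ∥ 03 9f.
Outer hash (tag): sum = 142+66+210+50+246+3+159 = 876 → 03 6c.

036c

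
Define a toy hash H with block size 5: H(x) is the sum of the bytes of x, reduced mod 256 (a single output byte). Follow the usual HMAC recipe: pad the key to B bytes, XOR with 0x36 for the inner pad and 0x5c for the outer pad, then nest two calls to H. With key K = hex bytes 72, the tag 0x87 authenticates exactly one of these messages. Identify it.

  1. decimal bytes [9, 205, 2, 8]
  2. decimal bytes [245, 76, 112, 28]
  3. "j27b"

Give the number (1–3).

Key hex bytes 72 is 1 byte ≤ B = 5; zero-pad to 5 bytes: K' = 72 00 00 00 00.
K' ⊕ ipad = 44 36 36 36 36; K' ⊕ opad = 2e 5c 5c 5c 5c.
m1: inner = H(44 36 36 36 36 09 cd 02 08) = fc; tag = H(2e 5c 5c 5c 5c fc) = 9a
m2: inner = H(44 36 36 36 36 f5 4c 70 1c) = e9; tag = H(2e 5c 5c 5c 5c e9) = 87 ← matches
m3: inner = H(44 36 36 36 36 6a 32 37 62) = 51; tag = H(2e 5c 5c 5c 5c 51) = ef

2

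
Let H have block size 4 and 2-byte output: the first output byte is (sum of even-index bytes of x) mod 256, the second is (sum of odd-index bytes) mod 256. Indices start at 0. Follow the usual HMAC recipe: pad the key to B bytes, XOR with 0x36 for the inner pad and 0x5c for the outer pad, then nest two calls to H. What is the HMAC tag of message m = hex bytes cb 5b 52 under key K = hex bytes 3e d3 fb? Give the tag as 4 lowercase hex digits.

fb61

Key hex bytes 3e d3 fb is 3 bytes ≤ B = 4; zero-pad to 4 bytes: K' = 3e d3 fb 00.
K' ⊕ ipad = 08 e5 cd 36.  K' ⊕ opad = 62 8f a7 5c.
Inner input = (K'⊕ipad) ∥ m = 08 e5 cd 36 ∥ cb 5b 52.
Inner hash: even-index sum = 498 mod 256 = 242; odd-index sum = 374 mod 256 = 118 → f2 76.
Outer input = (K'⊕opad) ∥ inner = 62 8f a7 5c ∥ f2 76.
Outer hash (tag): even-index sum = 507 mod 256 = 251; odd-index sum = 353 mod 256 = 97 → fb 61.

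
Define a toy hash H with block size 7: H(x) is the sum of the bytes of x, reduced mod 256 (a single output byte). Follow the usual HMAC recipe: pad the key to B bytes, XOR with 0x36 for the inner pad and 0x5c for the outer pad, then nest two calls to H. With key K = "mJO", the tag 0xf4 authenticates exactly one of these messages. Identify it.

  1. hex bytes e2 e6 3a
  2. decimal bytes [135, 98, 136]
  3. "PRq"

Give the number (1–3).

1

Key "mJO" = 6d 4a 4f is 3 bytes ≤ B = 7; zero-pad to 7 bytes: K' = 6d 4a 4f 00 00 00 00.
K' ⊕ ipad = 5b 7c 79 36 36 36 36; K' ⊕ opad = 31 16 13 5c 5c 5c 5c.
m1: inner = H(5b 7c 79 36 36 36 36 e2 e6 3a) = 2a; tag = H(31 16 13 5c 5c 5c 5c 2a) = f4 ← matches
m2: inner = H(5b 7c 79 36 36 36 36 87 62 88) = 99; tag = H(31 16 13 5c 5c 5c 5c 99) = 63
m3: inner = H(5b 7c 79 36 36 36 36 50 52 71) = 3b; tag = H(31 16 13 5c 5c 5c 5c 3b) = 05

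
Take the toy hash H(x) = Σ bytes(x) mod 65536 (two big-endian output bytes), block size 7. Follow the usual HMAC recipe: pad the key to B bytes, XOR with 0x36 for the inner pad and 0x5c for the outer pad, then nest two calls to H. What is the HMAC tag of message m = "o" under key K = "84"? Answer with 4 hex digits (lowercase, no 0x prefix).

0326

Key "84" = 38 34 is 2 bytes ≤ B = 7; zero-pad to 7 bytes: K' = 38 34 00 00 00 00 00.
K' ⊕ ipad = 0e 02 36 36 36 36 36.  K' ⊕ opad = 64 68 5c 5c 5c 5c 5c.
Inner input = (K'⊕ipad) ∥ m = 0e 02 36 36 36 36 36 ∥ 6f.
Inner hash: sum = 14+2+54+54+54+54+54+111 = 397 → 01 8d.
Outer input = (K'⊕opad) ∥ inner = 64 68 5c 5c 5c 5c 5c ∥ 01 8d.
Outer hash (tag): sum = 100+104+92+92+92+92+92+1+141 = 806 → 03 26.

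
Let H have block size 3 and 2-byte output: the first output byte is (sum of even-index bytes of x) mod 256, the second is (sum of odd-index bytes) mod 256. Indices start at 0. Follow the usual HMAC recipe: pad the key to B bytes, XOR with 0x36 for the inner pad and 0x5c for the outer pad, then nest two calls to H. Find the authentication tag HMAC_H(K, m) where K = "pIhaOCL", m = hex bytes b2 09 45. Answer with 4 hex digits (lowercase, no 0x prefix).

Key "pIhaOCL" = 70 49 68 61 4f 43 4c is 7 bytes > B = 3, so hash it first: H(key) = 73 ed, then zero-pad to 3 bytes: K' = 73 ed 00.
K' ⊕ ipad = 45 db 36.  K' ⊕ opad = 2f b1 5c.
Inner input = (K'⊕ipad) ∥ m = 45 db 36 ∥ b2 09 45.
Inner hash: even-index sum = 132 mod 256 = 132; odd-index sum = 466 mod 256 = 210 → 84 d2.
Outer input = (K'⊕opad) ∥ inner = 2f b1 5c ∥ 84 d2.
Outer hash (tag): even-index sum = 349 mod 256 = 93; odd-index sum = 309 mod 256 = 53 → 5d 35.

5d35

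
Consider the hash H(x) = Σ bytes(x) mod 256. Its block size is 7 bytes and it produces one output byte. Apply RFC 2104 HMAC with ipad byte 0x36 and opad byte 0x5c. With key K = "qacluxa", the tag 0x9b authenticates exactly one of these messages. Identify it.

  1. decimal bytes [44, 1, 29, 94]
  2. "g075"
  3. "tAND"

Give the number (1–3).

Key "qacluxa" = 71 61 63 6c 75 78 61 is exactly B = 7 bytes: K' = 71 61 63 6c 75 78 61.
K' ⊕ ipad = 47 57 55 5a 43 4e 57; K' ⊕ opad = 2d 3d 3f 30 29 24 3d.
m1: inner = H(47 57 55 5a 43 4e 57 2c 01 1d 5e) = dd; tag = H(2d 3d 3f 30 29 24 3d dd) = 40
m2: inner = H(47 57 55 5a 43 4e 57 67 30 37 35) = 38; tag = H(2d 3d 3f 30 29 24 3d 38) = 9b ← matches
m3: inner = H(47 57 55 5a 43 4e 57 74 41 4e 44) = 7c; tag = H(2d 3d 3f 30 29 24 3d 7c) = df

2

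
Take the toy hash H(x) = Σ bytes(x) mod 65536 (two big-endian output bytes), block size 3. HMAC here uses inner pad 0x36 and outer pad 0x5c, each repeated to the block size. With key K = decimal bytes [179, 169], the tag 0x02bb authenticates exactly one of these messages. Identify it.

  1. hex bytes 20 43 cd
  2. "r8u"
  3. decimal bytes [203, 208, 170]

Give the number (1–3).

Key decimal bytes [179, 169] = b3 a9 is 2 bytes ≤ B = 3; zero-pad to 3 bytes: K' = b3 a9 00.
K' ⊕ ipad = 85 9f 36; K' ⊕ opad = ef f5 5c.
m1: inner = H(85 9f 36 20 43 cd) = 02 8a; tag = H(ef f5 5c 02 8a) = 02cc
m2: inner = H(85 9f 36 72 38 75) = 02 79; tag = H(ef f5 5c 02 79) = 02bb ← matches
m3: inner = H(85 9f 36 cb d0 aa) = 03 9f; tag = H(ef f5 5c 03 9f) = 02e2

2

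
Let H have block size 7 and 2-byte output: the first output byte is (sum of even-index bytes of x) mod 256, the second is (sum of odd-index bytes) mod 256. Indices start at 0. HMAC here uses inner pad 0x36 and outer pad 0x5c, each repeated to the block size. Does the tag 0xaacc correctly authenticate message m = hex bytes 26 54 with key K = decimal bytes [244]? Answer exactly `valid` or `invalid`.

invalid

Key decimal bytes [244] = f4 is 1 byte ≤ B = 7; zero-pad to 7 bytes: K' = f4 00 00 00 00 00 00.
K' ⊕ ipad = c2 36 36 36 36 36 36; K' ⊕ opad = a8 5c 5c 5c 5c 5c 5c.
Inner hash: even-index sum = 440 mod 256 = 184; odd-index sum = 200 mod 256 = 200 → b8 c8.
Outer hash (recomputed tag): even-index sum = 644 mod 256 = 132; odd-index sum = 460 mod 256 = 204 → 84 cc.
Recomputed tag = 84cc; claimed = aacc → mismatch.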